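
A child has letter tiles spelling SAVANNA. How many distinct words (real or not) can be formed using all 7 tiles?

420

Letter multiplicities in SAVANNA: A×3, N×2, S×1, V×1.
So there are 7! / (3!·2!) = 420 distinguishable arrangements.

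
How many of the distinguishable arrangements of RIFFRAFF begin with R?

With the first slot taken by R, it remains to arrange the other 7 letters (IFFRAFF).
Those 7 letters have F appearing 4 times, giving (7)!/(4!) = 210.

210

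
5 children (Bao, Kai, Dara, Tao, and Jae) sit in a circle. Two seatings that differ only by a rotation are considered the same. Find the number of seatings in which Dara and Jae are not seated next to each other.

Without the restriction there are (4)! = 24 seatings.
Those with Dara next to Jae: fuse the pair into one unit and seat 4 units around a circle — 2·(3)! = 12.
Subtracting, 24 − 12 = 12.

12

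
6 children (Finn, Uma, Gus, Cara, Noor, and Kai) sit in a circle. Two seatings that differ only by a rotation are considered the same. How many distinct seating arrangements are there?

Seat Finn anywhere (absorbing the rotational symmetry), then permute the other 5: (5)! = 120.

120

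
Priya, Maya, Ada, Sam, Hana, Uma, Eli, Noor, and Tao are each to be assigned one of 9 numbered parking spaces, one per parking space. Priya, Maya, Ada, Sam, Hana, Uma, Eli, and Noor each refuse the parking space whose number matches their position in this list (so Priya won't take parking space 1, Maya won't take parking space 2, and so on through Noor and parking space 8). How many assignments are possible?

148329

Let Aᵢ (for 1 ≤ i ≤ 8) be the placements that put person i in their forbidden parking space. Any j of these fix j positions, leaving (9−j)! ways to fill the rest, and there are C(8,j) ways to pick which j.
By inclusion–exclusion, the number of valid placements is Σ_{j=0}^{8} (−1)^j C(8,j)·(9−j)!.
Computing: 362880 − 322560 + 141120 − 40320 + 8400 − 1344 + 168 − 16 + 1 = 148329.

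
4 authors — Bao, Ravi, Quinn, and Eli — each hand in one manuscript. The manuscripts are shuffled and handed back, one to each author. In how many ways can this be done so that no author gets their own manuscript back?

Let Aᵢ be the assignments in which author i gets their own manuscript. We want the size of the complement of A₁∪…∪A_4.
By inclusion–exclusion this is Σ_{j=0}^{4} (−1)^j C(4,j)·(4−j)!.
Computing: 24 − 24 + 12 − 4 + 1 = 9.

9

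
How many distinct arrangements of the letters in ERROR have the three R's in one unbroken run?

6

Treat the 3 copies of R as a single block. The multiset to arrange is then {RRR, E, O}, 3 items in all.
All 3 items are distinct, so there are (3)! = 6 arrangements.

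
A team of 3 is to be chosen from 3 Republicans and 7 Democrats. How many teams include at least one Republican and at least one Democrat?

84

Total 3-person selections from all 10: C(10,3) = 120.
Subtract selections that omit an entire group: no Republicans → C(7,3) = 35; no Democrats → C(3,3) = 1.
Both groups omitted at once is impossible, so 120 − 36 = 84.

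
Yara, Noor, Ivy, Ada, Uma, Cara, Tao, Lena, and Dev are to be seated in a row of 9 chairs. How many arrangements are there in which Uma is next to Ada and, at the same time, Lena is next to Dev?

20160

Treat {Uma,Ada} as one block (2 orders) and {Lena,Dev} as another (2 orders).
That leaves 7 units to arrange: 2 × 2 × 7! = 4 × 5040 = 20160.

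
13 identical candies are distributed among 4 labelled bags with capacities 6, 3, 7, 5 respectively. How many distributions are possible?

115

Without the upper bounds there are C(16,3) = 560 ways to split 13 among 4 bags.
Subtract solutions that violate a single cap (substitute x_i' = x_i − (cap_i+1)): x_1 ≥ 7 gives C(9,3) = 84; x_2 ≥ 4 gives C(12,3) = 220; x_3 ≥ 8 gives C(8,3) = 56; x_4 ≥ 6 gives C(10,3) = 120. Together 480.
Add back pairs where two caps are both exceeded: 10 + 0 + 1 + 4 + 20 + 0 = 35.
By inclusion–exclusion the count is 560 − 480 + 35 = 115.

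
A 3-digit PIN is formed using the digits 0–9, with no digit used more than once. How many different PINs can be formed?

720

With no repetition, fill the 3 digits in order: 10 choices, then 9, down to 8.
10 × 9 × 8 = 720.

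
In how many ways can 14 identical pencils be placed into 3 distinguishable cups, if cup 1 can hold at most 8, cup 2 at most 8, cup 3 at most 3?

18

Without the upper bounds there are C(16,2) = 120 ways to split 14 among 3 cups.
Subtract solutions that violate a single cap (substitute x_i' = x_i − (cap_i+1)): x_1 ≥ 9 gives C(7,2) = 21; x_2 ≥ 9 gives C(7,2) = 21; x_3 ≥ 4 gives C(12,2) = 66. Together 108.
Add back pairs where two caps are both exceeded: 0 + 3 + 3 = 6.
By inclusion–exclusion the count is 120 − 108 + 6 = 18.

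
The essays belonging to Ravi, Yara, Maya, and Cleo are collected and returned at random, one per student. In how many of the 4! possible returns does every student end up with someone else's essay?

9

Let Aᵢ be the assignments in which student i gets their own essay. We want the size of the complement of A₁∪…∪A_4.
By inclusion–exclusion this is Σ_{j=0}^{4} (−1)^j C(4,j)·(4−j)!.
Computing: 24 − 24 + 12 − 4 + 1 = 9.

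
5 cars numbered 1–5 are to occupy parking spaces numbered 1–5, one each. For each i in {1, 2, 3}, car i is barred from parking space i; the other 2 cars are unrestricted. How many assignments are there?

Let Aᵢ (for i ∈ {1, 2, 3}) be the placements that put car i in its forbidden parking space. Any j of these fix j positions, leaving (5−j)! ways to fill the rest, and there are C(3,j) ways to pick which j.
By inclusion–exclusion, the number of valid placements is Σ_{j=0}^{3} (−1)^j C(3,j)·(5−j)!.
Computing: 120 − 72 + 18 − 2 = 64.

64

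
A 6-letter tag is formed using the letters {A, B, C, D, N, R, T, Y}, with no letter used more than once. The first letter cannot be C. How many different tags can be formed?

17640

The first letter has 8−1 = 7 choices (anything except C).
The remaining 5 letters are filled from the other 7 symbols without repetition: 7 × 6 × 5 × 4 × 3 = 2520.
Total: 7 × 2520 = 17640.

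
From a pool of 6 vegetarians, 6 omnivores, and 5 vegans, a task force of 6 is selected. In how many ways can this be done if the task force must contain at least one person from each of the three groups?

10530

With no constraint there are C(17,6) = 12376 possible selections.
Selections missing a whole group: no vegetarians → C(11,6) = 462; no omnivores → C(11,6) = 462; no vegans → C(12,6) = 924.
Add back selections omitting two groups (i.e. drawn from a single group): C(6,6) + C(6,6) + C(5,6) = 2.
By inclusion–exclusion: 12376 − 1848 + 2 = 10530.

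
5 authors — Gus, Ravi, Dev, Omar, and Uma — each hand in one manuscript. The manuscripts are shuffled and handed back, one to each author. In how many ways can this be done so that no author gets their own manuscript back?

44

Count assignments avoiding every fixed point. For any j of the 5 authors fixed to their own manuscript, the other 5−j can be arranged in (5−j)! ways.
By inclusion–exclusion this is Σ_{j=0}^{5} (−1)^j C(5,j)·(5−j)!.
Computing: 120 − 120 + 60 − 20 + 5 − 1 = 44.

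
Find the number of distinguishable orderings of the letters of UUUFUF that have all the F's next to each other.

Treat the 2 copies of F as a single block. The multiset to arrange is then {FF, U, U, U, U}, 5 items in all.
That gives (5)!/(4!) = 5 arrangements.

5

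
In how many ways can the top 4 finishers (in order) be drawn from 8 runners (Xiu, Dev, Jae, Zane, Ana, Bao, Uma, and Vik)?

This is an ordered selection of 4 from 8: P(8,4).
That gives 8 × 7 × 6 × 5 = 1680.

1680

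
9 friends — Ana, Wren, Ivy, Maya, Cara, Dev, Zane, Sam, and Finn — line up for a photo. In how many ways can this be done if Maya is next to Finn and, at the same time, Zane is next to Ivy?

Treat {Maya,Finn} as one block (2 orders) and {Zane,Ivy} as another (2 orders).
That leaves 7 units to arrange: 2 × 2 × 7! = 4 × 5040 = 20160.

20160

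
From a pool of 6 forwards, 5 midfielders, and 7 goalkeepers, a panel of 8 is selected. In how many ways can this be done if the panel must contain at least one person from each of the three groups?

41811

Unrestricted: C(18,8) = 43758 ways to pick any 8 of the 18.
Selections missing a whole group: no forwards → C(12,8) = 495; no midfielders → C(13,8) = 1287; no goalkeepers → C(11,8) = 165.
Add back selections omitting two groups (i.e. drawn from a single group): C(6,8) + C(5,8) + C(7,8) = 0.
By inclusion–exclusion: 43758 − 1947 + 0 = 41811.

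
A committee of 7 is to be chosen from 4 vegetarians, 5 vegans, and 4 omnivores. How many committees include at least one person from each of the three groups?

With no constraint there are C(13,7) = 1716 possible selections.
Selections missing a whole group: no vegetarians → C(9,7) = 36; no vegans → C(8,7) = 8; no omnivores → C(9,7) = 36.
Add back selections omitting two groups (i.e. drawn from a single group): C(4,7) + C(5,7) + C(4,7) = 0.
By inclusion–exclusion: 1716 − 80 + 0 = 1636.

1636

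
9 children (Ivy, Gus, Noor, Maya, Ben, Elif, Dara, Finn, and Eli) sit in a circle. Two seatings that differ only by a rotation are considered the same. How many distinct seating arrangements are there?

Seat Ivy anywhere (absorbing the rotational symmetry), then permute the other 8: (8)! = 40320.

40320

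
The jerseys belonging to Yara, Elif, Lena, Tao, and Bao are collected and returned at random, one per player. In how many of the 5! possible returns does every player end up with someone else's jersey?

This is the derangement count D_5: permutations of 5 items with no fixed point.
By inclusion–exclusion this is Σ_{j=0}^{5} (−1)^j C(5,j)·(5−j)!.
Computing: 120 − 120 + 60 − 20 + 5 − 1 = 44.

44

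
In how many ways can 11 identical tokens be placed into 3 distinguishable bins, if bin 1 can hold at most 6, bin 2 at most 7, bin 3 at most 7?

Without the upper bounds there are C(13,2) = 78 ways to split 11 among 3 bins.
Subtract solutions that violate a single cap (substitute x_i' = x_i − (cap_i+1)): x_1 ≥ 7 gives C(6,2) = 15; x_2 ≥ 8 gives C(5,2) = 10; x_3 ≥ 8 gives C(5,2) = 10. Together 35.
No two caps can be exceeded simultaneously, so the pair terms are all 0.
By inclusion–exclusion the count is 78 − 35 + 0 = 43.

43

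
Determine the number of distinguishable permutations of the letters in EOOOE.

10

EOOOE has 5 letters with E appearing twice and O appearing 3 times.
So there are 5! / (3!·2!) = 10 distinguishable arrangements.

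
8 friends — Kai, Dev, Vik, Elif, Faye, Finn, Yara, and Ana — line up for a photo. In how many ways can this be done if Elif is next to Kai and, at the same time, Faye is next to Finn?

2880

Treat {Elif,Kai} as one block (2 orders) and {Faye,Finn} as another (2 orders).
That leaves 6 units to arrange: 2 × 2 × 6! = 4 × 720 = 2880.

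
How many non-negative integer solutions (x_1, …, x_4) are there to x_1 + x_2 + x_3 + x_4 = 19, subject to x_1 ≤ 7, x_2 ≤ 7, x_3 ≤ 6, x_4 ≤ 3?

34

By stars and bars, unrestricted non-negative solutions to x_1+…+x_4 = 19 number C(19+3,3) = 1540.
Subtract solutions that violate a single cap (substitute x_i' = x_i − (cap_i+1)): x_1 ≥ 8 gives C(14,3) = 364; x_2 ≥ 8 gives C(14,3) = 364; x_3 ≥ 7 gives C(15,3) = 455; x_4 ≥ 4 gives C(18,3) = 816. Together 1999.
Add back pairs where two caps are both exceeded: 20 + 35 + 120 + 35 + 120 + 165 = 495.
Subtract triples: 0 + 0 + 1 + 1 = 2.
By inclusion–exclusion the count is 1540 − 1999 + 495 − 2 = 34.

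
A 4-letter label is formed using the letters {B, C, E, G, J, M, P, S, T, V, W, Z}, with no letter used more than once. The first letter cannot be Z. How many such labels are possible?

10890

The first letter has 12−1 = 11 choices (anything except Z).
The remaining 3 letters are filled from the other 11 symbols without repetition: 11 × 10 × 9 = 990.
Total: 11 × 990 = 10890.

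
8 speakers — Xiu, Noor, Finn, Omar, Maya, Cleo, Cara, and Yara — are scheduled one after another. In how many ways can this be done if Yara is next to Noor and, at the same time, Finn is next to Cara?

2880

Treat {Yara,Noor} as one block (2 orders) and {Finn,Cara} as another (2 orders).
That leaves 6 units to arrange: 2 × 2 × 6! = 4 × 720 = 2880.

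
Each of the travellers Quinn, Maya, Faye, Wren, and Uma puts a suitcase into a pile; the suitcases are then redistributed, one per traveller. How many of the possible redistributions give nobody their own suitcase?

Let Aᵢ be the assignments in which traveller i gets their own suitcase. We want the size of the complement of A₁∪…∪A_5.
By inclusion–exclusion this is Σ_{j=0}^{5} (−1)^j C(5,j)·(5−j)!.
Computing: 120 − 120 + 60 − 20 + 5 − 1 = 44.

44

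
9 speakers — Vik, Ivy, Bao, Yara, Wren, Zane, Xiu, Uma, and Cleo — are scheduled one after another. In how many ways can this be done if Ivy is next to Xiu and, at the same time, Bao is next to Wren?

Treat {Ivy,Xiu} as one block (2 orders) and {Bao,Wren} as another (2 orders).
That leaves 7 units to arrange: 2 × 2 × 7! = 4 × 5040 = 20160.

20160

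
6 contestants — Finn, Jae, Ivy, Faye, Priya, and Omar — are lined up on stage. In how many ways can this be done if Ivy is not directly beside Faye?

480

Of the 6! = 720 arrangements, those with Ivy and Faye adjacent number 2 × 5! = 240 (treat the pair as a block with 2 internal orders).
Complementary counting: 720 − 240 = 480.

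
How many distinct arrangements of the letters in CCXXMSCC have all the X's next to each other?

210

Treat the 2 copies of X as a single block. The multiset to arrange is then {XX, C, C, C, C, M, S}, 7 items in all.
That gives (7)!/(4!) = 210 arrangements.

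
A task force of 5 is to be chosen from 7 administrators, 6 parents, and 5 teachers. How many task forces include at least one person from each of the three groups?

With no constraint there are C(18,5) = 8568 possible selections.
Subtract selections that omit an entire group: no administrators → C(11,5) = 462; no parents → C(12,5) = 792; no teachers → C(13,5) = 1287.
Add back selections omitting two groups (i.e. drawn from a single group): C(7,5) + C(6,5) + C(5,5) = 28.
By inclusion–exclusion: 8568 − 2541 + 28 = 6055.

6055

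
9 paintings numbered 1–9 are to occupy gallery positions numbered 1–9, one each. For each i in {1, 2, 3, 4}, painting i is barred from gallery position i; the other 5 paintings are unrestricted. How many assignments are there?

Let Aᵢ (for 1 ≤ i ≤ 4) be the placements that put painting i in its forbidden gallery position. Any j of these fix j positions, leaving (9−j)! ways to fill the rest, and there are C(4,j) ways to pick which j.
By inclusion–exclusion, the number of valid placements is Σ_{j=0}^{4} (−1)^j C(4,j)·(9−j)!.
Computing: 362880 − 161280 + 30240 − 2880 + 120 = 229080.

229080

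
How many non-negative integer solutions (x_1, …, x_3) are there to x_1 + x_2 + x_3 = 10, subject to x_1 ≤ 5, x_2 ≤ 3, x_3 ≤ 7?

By stars and bars, unrestricted non-negative solutions to x_1+…+x_3 = 10 number C(10+2,2) = 66.
Subtract solutions that violate a single cap (substitute x_i' = x_i − (cap_i+1)): x_1 ≥ 6 gives C(6,2) = 15; x_2 ≥ 4 gives C(8,2) = 28; x_3 ≥ 8 gives C(4,2) = 6. Together 49.
Add back pairs where two caps are both exceeded: 1 + 0 + 0 = 1.
By inclusion–exclusion the count is 66 − 49 + 1 = 18.

18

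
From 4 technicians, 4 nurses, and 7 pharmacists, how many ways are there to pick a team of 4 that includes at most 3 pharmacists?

1330

Split by how many pharmacists are chosen (0 through 3).
Sum: C(7,0)·C(8,4) + C(7,1)·C(8,3) + C(7,2)·C(8,2) + C(7,3)·C(8,1) = 70 + 392 + 588 + 280 = 1330.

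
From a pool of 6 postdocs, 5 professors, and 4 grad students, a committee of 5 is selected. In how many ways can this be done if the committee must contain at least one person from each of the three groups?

With no constraint there are C(15,5) = 3003 possible selections.
Selections missing a whole group: no postdocs → C(9,5) = 126; no professors → C(10,5) = 252; no grad students → C(11,5) = 462.
Add back selections omitting two groups (i.e. drawn from a single group): C(6,5) + C(5,5) + C(4,5) = 7.
By inclusion–exclusion: 3003 − 840 + 7 = 2170.

2170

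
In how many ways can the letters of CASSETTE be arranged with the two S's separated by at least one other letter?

3780

Total arrangements of CASSETTE: 8!/(2!·2!·2!) = 5040.
Arrangements with the S's together: treat SS as one letter, giving (7)!/(2!·2!) = 1260.
Subtracting, 5040 − 1260 = 3780 arrangements keep the S's apart.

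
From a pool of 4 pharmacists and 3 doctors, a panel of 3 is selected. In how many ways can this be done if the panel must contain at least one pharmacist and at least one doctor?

With no constraint there are C(7,3) = 35 possible selections.
Selections missing a whole group: no pharmacists → C(3,3) = 1; no doctors → C(4,3) = 4.
Both groups omitted at once is impossible, so 35 − 5 = 30.

30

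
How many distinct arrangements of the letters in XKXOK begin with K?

Fix K in the first position and arrange the remaining 4 letters.
Those 4 letters have X appearing twice, giving (4)!/(2!) = 12.

12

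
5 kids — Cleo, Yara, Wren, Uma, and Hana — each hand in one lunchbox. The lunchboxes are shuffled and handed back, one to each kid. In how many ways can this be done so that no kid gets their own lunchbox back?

44

Count assignments avoiding every fixed point. For any j of the 5 kids fixed to their own lunchbox, the other 5−j can be arranged in (5−j)! ways.
By inclusion–exclusion this is Σ_{j=0}^{5} (−1)^j C(5,j)·(5−j)!.
Computing: 120 − 120 + 60 − 20 + 5 − 1 = 44.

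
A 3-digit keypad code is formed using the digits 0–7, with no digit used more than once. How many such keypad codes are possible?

336

With no repetition, fill the 3 digits in order: 8 choices, then 7, down to 6.
That product is 8 × 7 × 6 = 336.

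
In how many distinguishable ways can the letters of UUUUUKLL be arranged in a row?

Letter multiplicities in UUUUUKLL: K×1, L×2, U×5.
So there are 8! / (5!·2!) = 168 distinguishable arrangements.

168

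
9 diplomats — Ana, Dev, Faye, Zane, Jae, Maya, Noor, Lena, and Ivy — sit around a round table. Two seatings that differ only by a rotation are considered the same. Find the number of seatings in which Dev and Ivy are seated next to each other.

10080

Glue Dev and Ivy into a block (2 internal orders). Seating 8 units around a circle gives (7)! arrangements.
So 2 × (7)! = 2 × 5040 = 10080.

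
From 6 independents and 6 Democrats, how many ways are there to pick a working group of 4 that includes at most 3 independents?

480

Split by how many independents are chosen (0 through 3).
Sum: C(6,0)·C(6,4) + C(6,1)·C(6,3) + C(6,2)·C(6,2) + C(6,3)·C(6,1) = 15 + 120 + 225 + 120 = 480.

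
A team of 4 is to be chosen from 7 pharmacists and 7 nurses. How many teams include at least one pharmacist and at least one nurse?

931

Total 4-person selections from all 14: C(14,4) = 1001.
Selections missing a whole group: no pharmacists → C(7,4) = 35; no nurses → C(7,4) = 35.
Both groups omitted at once is impossible, so 1001 − 70 = 931.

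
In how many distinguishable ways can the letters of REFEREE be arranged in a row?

The 7 letters of REFEREE have repeats: E appearing 4 times and R appearing twice.
So there are 7! / (4!·2!) = 105 distinguishable arrangements.

105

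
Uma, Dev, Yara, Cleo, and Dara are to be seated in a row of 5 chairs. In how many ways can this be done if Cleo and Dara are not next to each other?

There are 5! = 120 arrangements in all. If Cleo and Dara are adjacent, merging them into one block gives 2·(4)! = 48 arrangements.
So 120 − 48 = 72 arrangements keep them apart.

72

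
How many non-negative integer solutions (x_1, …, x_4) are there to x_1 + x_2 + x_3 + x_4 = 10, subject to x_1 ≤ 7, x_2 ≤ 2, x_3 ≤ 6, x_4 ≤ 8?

133

By stars and bars, unrestricted non-negative solutions to x_1+…+x_4 = 10 number C(10+3,3) = 286.
Subtract solutions that violate a single cap (substitute x_i' = x_i − (cap_i+1)): x_1 ≥ 8 gives C(5,3) = 10; x_2 ≥ 3 gives C(10,3) = 120; x_3 ≥ 7 gives C(6,3) = 20; x_4 ≥ 9 gives C(4,3) = 4. Together 154.
Add back pairs where two caps are both exceeded: 0 + 0 + 0 + 1 + 0 + 0 = 1.
By inclusion–exclusion the count is 286 − 154 + 1 = 133.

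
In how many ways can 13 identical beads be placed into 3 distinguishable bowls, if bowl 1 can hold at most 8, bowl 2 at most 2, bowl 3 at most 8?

Ignoring the caps, the number of non-negative solutions to x_1+…+x_3 = 13 is C(15,2) = 105.
Subtract solutions that violate a single cap (substitute x_i' = x_i − (cap_i+1)): x_1 ≥ 9 gives C(6,2) = 15; x_2 ≥ 3 gives C(12,2) = 66; x_3 ≥ 9 gives C(6,2) = 15. Together 96.
Add back pairs where two caps are both exceeded: 3 + 0 + 3 = 6.
By inclusion–exclusion the count is 105 − 96 + 6 = 15.

15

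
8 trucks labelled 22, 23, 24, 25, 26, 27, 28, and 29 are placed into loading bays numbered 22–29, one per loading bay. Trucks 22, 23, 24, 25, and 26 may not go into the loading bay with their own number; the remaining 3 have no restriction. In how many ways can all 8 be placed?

Let Aᵢ (for 22 ≤ i ≤ 26) be the placements that put truck i in its forbidden loading bay. Any j of these fix j positions, leaving (8−j)! ways to fill the rest, and there are C(5,j) ways to pick which j.
By inclusion–exclusion, the number of valid placements is Σ_{j=0}^{5} (−1)^j C(5,j)·(8−j)!.
Computing: 40320 − 25200 + 7200 − 1200 + 120 − 6 = 21234.

21234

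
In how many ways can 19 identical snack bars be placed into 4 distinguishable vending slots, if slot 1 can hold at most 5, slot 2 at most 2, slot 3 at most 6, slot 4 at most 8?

10

By stars and bars, unrestricted non-negative solutions to x_1+…+x_4 = 19 number C(19+3,3) = 1540.
Subtract solutions that violate a single cap (substitute x_i' = x_i − (cap_i+1)): x_1 ≥ 6 gives C(16,3) = 560; x_2 ≥ 3 gives C(19,3) = 969; x_3 ≥ 7 gives C(15,3) = 455; x_4 ≥ 9 gives C(13,3) = 286. Together 2270.
Add back pairs where two caps are both exceeded: 286 + 84 + 35 + 220 + 120 + 20 = 765.
Subtract triples: 20 + 4 + 0 + 1 = 25.
By inclusion–exclusion the count is 1540 − 2270 + 765 − 25 = 10.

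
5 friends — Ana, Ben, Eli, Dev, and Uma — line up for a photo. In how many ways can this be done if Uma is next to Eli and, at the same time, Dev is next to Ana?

Treat {Uma,Eli} as one block (2 orders) and {Dev,Ana} as another (2 orders).
That leaves 3 units to arrange: 2 × 2 × 3! = 4 × 6 = 24.

24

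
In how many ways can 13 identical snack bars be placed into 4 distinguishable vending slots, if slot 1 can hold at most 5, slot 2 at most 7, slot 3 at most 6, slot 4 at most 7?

By stars and bars, unrestricted non-negative solutions to x_1+…+x_4 = 13 number C(13+3,3) = 560.
Subtract solutions that violate a single cap (substitute x_i' = x_i − (cap_i+1)): x_1 ≥ 6 gives C(10,3) = 120; x_2 ≥ 8 gives C(8,3) = 56; x_3 ≥ 7 gives C(9,3) = 84; x_4 ≥ 8 gives C(8,3) = 56. Together 316.
Add back pairs where two caps are both exceeded: 0 + 1 + 0 + 0 + 0 + 0 = 1.
By inclusion–exclusion the count is 560 − 316 + 1 = 245.

245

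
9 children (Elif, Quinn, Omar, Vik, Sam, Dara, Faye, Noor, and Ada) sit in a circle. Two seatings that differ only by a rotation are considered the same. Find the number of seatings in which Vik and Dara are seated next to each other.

10080

Glue Vik and Dara into a block (2 internal orders). Seating 8 units around a circle gives (7)! arrangements.
So 2 × (7)! = 2 × 5040 = 10080.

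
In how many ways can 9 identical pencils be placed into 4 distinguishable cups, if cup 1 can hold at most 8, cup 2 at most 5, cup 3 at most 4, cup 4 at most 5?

Without the upper bounds there are C(12,3) = 220 ways to split 9 among 4 cups.
Subtract solutions that violate a single cap (substitute x_i' = x_i − (cap_i+1)): x_1 ≥ 9 gives C(3,3) = 1; x_2 ≥ 6 gives C(6,3) = 20; x_3 ≥ 5 gives C(7,3) = 35; x_4 ≥ 6 gives C(6,3) = 20. Together 76.
No two caps can be exceeded simultaneously, so the pair terms are all 0.
By inclusion–exclusion the count is 220 − 76 + 0 = 144.

144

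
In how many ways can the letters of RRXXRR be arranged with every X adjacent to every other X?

Treat the 2 copies of X as a single block. The multiset to arrange is then {XX, R, R, R, R}, 5 items in all.
That gives (5)!/(4!) = 5 arrangements.

5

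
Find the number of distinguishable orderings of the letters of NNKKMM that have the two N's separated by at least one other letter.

Total arrangements of NNKKMM: 6!/(2!·2!·2!) = 90.
If the two N's are adjacent, glue them into one block, leaving 5 items to arrange: (5)!/(2!·2!) = 30 ways.
Subtracting, 90 − 30 = 60 arrangements keep the N's apart.

60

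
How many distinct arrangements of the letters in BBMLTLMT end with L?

630

Fix L in the last position and arrange the remaining 7 letters.
Those 7 letters have B appearing twice, M appearing twice, and T appearing twice, giving (7)!/(2!·2!·2!) = 630.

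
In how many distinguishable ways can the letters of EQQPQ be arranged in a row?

EQQPQ has 5 letters with Q appearing 3 times.
The number of distinct arrangements is 5!/(3!) = 120/6 = 20.

20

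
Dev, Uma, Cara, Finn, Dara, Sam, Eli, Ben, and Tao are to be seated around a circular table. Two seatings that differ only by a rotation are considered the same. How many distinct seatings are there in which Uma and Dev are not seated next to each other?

Without the restriction there are (8)! = 40320 seatings.
Those with Uma next to Dev: fuse the pair into one unit and seat 8 units around a circle — 2·(7)! = 10080.
Subtracting, 40320 − 10080 = 30240.

30240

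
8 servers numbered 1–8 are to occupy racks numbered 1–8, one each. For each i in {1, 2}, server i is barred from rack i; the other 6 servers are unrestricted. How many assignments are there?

30960

Let Aᵢ (for i ∈ {1, 2}) be the placements that put server i in its forbidden rack. Any j of these fix j positions, leaving (8−j)! ways to fill the rest, and there are C(2,j) ways to pick which j.
By inclusion–exclusion, the number of valid placements is Σ_{j=0}^{2} (−1)^j C(2,j)·(8−j)!.
Computing: 40320 − 10080 + 720 = 30960.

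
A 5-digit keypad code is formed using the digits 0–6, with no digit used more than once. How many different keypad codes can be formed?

2520

Choose and order 5 of the 7 symbols: the first digit has 7 options, the next 6, and so on down to 3.
That product is 7 × 6 × 5 × 4 × 3 = 2520.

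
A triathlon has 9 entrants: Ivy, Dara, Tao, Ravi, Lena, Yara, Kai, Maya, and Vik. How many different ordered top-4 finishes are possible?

3024

There are 9 choices for 1st place, 8 for 2nd, and so on down to 6 for position 4.
That gives 9 × 8 × 7 × 6 = 3024.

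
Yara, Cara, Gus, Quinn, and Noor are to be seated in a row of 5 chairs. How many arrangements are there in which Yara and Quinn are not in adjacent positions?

72

There are 5! = 120 arrangements in all. If Yara and Quinn are adjacent, merging them into one block gives 2·(4)! = 48 arrangements.
So 120 − 48 = 72 arrangements keep them apart.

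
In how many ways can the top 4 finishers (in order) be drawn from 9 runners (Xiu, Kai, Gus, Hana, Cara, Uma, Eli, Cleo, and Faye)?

There are 9 choices for 1st place, 8 for 2nd, and so on down to 6 for position 4.
That gives 9 × 8 × 7 × 6 = 3024.

3024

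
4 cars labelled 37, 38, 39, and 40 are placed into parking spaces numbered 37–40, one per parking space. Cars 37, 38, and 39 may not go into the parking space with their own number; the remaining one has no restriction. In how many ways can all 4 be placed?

11

Let Aᵢ (for i ∈ {37, 38, 39}) be the placements that put car i in its forbidden parking space. Any j of these fix j positions, leaving (4−j)! ways to fill the rest, and there are C(3,j) ways to pick which j.
By inclusion–exclusion, the number of valid placements is Σ_{j=0}^{3} (−1)^j C(3,j)·(4−j)!.
Computing: 24 − 18 + 6 − 1 = 11.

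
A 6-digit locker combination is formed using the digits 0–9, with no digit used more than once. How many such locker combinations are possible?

151200

Choose and order 6 of the 10 symbols: the first digit has 10 options, the next 9, and so on down to 5.
That product is 10 × 9 × 8 × 7 × 6 × 5 = 151200.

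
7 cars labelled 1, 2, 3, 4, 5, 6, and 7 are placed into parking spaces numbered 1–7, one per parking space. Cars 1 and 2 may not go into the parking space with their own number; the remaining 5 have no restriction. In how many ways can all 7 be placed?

3720

Let Aᵢ (for i ∈ {1, 2}) be the placements that put car i in its forbidden parking space. Any j of these fix j positions, leaving (7−j)! ways to fill the rest, and there are C(2,j) ways to pick which j.
By inclusion–exclusion, the number of valid placements is Σ_{j=0}^{2} (−1)^j C(2,j)·(7−j)!.
Computing: 5040 − 1440 + 120 = 3720.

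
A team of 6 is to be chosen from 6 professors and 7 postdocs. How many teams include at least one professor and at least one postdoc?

1708

Unrestricted: C(13,6) = 1716 ways to pick any 6 of the 13.
Subtract selections that omit an entire group: no professors → C(7,6) = 7; no postdocs → C(6,6) = 1.
Both groups omitted at once is impossible, so 1716 − 8 = 1708.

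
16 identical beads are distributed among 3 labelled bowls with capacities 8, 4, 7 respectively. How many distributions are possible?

By stars and bars, unrestricted non-negative solutions to x_1+…+x_3 = 16 number C(16+2,2) = 153.
Subtract solutions that violate a single cap (substitute x_i' = x_i − (cap_i+1)): x_1 ≥ 9 gives C(9,2) = 36; x_2 ≥ 5 gives C(13,2) = 78; x_3 ≥ 8 gives C(10,2) = 45. Together 159.
Add back pairs where two caps are both exceeded: 6 + 0 + 10 = 16.
By inclusion–exclusion the count is 153 − 159 + 16 = 10.

10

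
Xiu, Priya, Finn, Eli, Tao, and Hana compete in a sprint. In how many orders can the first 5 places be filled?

This is an ordered selection of 5 from 6: P(6,5).
That gives 6 × 5 × 4 × 3 × 2 = 720.

720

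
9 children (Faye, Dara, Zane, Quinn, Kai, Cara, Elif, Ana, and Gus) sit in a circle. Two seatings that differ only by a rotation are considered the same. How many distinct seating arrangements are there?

Fix one person's seat to break rotational symmetry; the remaining 8 people can be arranged in (8)! = 40320 ways.

40320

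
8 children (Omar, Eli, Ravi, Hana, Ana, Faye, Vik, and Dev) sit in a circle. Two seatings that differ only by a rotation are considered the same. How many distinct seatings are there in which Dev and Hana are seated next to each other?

1440

Glue Dev and Hana into a block (2 internal orders). Seating 7 units around a circle gives (6)! arrangements.
So 2 × (6)! = 2 × 720 = 1440.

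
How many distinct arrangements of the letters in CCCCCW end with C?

With the last slot taken by C, it remains to arrange the other 5 letters (CCCCW).
Those 5 letters have C appearing 4 times, giving (5)!/(4!) = 5.

5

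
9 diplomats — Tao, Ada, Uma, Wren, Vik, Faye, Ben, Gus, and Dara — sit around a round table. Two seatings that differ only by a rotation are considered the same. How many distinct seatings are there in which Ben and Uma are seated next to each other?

10080

Treat {Ben, Uma} as one unit (2 internal orders) and seat the resulting 8 units around the table: (7)! circular arrangements.
So 2 × (7)! = 2 × 5040 = 10080.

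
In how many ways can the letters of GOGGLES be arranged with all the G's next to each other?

Treat the 3 copies of G as a single block. The multiset to arrange is then {GGG, E, L, O, S}, 5 items in all.
All 5 items are distinct, so there are (5)! = 120 arrangements.

120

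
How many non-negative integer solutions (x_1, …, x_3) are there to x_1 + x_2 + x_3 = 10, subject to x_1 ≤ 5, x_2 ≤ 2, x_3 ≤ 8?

Ignoring the caps, the number of non-negative solutions to x_1+…+x_3 = 10 is C(12,2) = 66.
Subtract solutions that violate a single cap (substitute x_i' = x_i − (cap_i+1)): x_1 ≥ 6 gives C(6,2) = 15; x_2 ≥ 3 gives C(9,2) = 36; x_3 ≥ 9 gives C(3,2) = 3. Together 54.
Add back pairs where two caps are both exceeded: 3 + 0 + 0 = 3.
By inclusion–exclusion the count is 66 − 54 + 3 = 15.

15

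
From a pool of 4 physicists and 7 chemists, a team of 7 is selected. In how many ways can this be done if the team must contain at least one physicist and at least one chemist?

Total 7-person selections from all 11: C(11,7) = 330.
Subtract selections that omit an entire group: no physicists → C(7,7) = 1; no chemists → C(4,7) = 0.
Both groups omitted at once is impossible, so 330 − 1 = 329.

329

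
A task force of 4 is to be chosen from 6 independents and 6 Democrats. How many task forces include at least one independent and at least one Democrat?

465

Unrestricted: C(12,4) = 495 ways to pick any 4 of the 12.
Subtract selections that omit an entire group: no independents → C(6,4) = 15; no Democrats → C(6,4) = 15.
Both groups omitted at once is impossible, so 495 − 30 = 465.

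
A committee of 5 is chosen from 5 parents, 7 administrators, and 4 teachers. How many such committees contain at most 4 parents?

Split by how many parents are chosen (0 through 4).
Sum: C(5,0)·C(11,5) + C(5,1)·C(11,4) + C(5,2)·C(11,3) + C(5,3)·C(11,2) + C(5,4)·C(11,1) = 462 + 1650 + 1650 + 550 + 55 = 4367.

4367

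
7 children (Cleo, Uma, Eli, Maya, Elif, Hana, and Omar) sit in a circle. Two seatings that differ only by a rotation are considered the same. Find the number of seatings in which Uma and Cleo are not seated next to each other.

All circular seatings of 7 people number (6)! = 720.
Those with Uma next to Cleo: fuse the pair into one unit and seat 6 units around a circle — 2·(5)! = 240.
Subtracting, 720 − 240 = 480.

480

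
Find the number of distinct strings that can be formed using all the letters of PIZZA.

PIZZA has 5 letters with Z appearing twice.
Dividing 5! = 120 by 2! = 2 for the repeated letters gives 60.

60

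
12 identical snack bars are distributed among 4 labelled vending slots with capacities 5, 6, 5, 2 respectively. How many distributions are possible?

62

By stars and bars, unrestricted non-negative solutions to x_1+…+x_4 = 12 number C(12+3,3) = 455.
Subtract solutions that violate a single cap (substitute x_i' = x_i − (cap_i+1)): x_1 ≥ 6 gives C(9,3) = 84; x_2 ≥ 7 gives C(8,3) = 56; x_3 ≥ 6 gives C(9,3) = 84; x_4 ≥ 3 gives C(12,3) = 220. Together 444.
Add back pairs where two caps are both exceeded: 0 + 1 + 20 + 0 + 10 + 20 = 51.
By inclusion–exclusion the count is 455 − 444 + 51 = 62.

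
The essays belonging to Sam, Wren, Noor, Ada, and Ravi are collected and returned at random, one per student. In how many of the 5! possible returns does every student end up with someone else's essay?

44

This is the derangement count D_5: permutations of 5 items with no fixed point.
By inclusion–exclusion this is Σ_{j=0}^{5} (−1)^j C(5,j)·(5−j)!.
Computing: 120 − 120 + 60 − 20 + 5 − 1 = 44.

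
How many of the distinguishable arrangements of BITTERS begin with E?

360

Fix E in the first position and arrange the remaining 6 letters.
Those 6 letters have T appearing twice, giving (6)!/(2!) = 360.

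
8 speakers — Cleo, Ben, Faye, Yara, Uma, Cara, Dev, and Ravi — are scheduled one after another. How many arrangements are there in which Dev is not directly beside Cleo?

Of the 8! = 40320 arrangements, those with Dev and Cleo adjacent number 2 × 7! = 10080 (treat the pair as a block with 2 internal orders).
So 40320 − 10080 = 30240 arrangements keep them apart.

30240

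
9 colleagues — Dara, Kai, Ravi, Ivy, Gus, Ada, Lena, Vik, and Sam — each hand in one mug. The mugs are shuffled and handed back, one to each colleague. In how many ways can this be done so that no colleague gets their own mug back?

133496

This is the derangement count D_9: permutations of 9 items with no fixed point.
By inclusion–exclusion this is Σ_{j=0}^{9} (−1)^j C(9,j)·(9−j)!.
Computing: 362880 − 362880 + 181440 − 60480 + 15120 − 3024 + 504 − 72 + 9 − 1 = 133496.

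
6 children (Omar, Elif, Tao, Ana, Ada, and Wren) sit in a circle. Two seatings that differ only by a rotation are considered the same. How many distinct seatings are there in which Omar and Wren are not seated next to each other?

All circular seatings of 6 people number (5)! = 120.
Seatings with Omar beside Wren: treat them as a block with 2 internal orders, giving 2 × (4)! = 48.
Subtracting, 120 − 48 = 72.

72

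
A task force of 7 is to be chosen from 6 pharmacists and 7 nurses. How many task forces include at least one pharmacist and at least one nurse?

Unrestricted: C(13,7) = 1716 ways to pick any 7 of the 13.
Selections missing a whole group: no pharmacists → C(7,7) = 1; no nurses → C(6,7) = 0.
Both groups omitted at once is impossible, so 1716 − 1 = 1715.

1715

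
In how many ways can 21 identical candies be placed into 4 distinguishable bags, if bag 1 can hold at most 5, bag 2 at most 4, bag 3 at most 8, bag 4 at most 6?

Without the upper bounds there are C(24,3) = 2024 ways to split 21 among 4 bags.
Subtract solutions that violate a single cap (substitute x_i' = x_i − (cap_i+1)): x_1 ≥ 6 gives C(18,3) = 816; x_2 ≥ 5 gives C(19,3) = 969; x_3 ≥ 9 gives C(15,3) = 455; x_4 ≥ 7 gives C(17,3) = 680. Together 2920.
Add back pairs where two caps are both exceeded: 286 + 84 + 165 + 120 + 220 + 56 = 931.
Subtract triples: 4 + 20 + 0 + 1 = 25.
By inclusion–exclusion the count is 2024 − 2920 + 931 − 25 = 10.

10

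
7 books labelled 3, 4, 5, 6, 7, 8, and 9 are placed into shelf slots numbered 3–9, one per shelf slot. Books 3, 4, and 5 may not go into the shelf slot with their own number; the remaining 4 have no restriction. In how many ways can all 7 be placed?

Let Aᵢ (for i ∈ {3, 4, 5}) be the placements that put book i in its forbidden shelf slot. Any j of these fix j positions, leaving (7−j)! ways to fill the rest, and there are C(3,j) ways to pick which j.
By inclusion–exclusion, the number of valid placements is Σ_{j=0}^{3} (−1)^j C(3,j)·(7−j)!.
Computing: 5040 − 2160 + 360 − 24 = 3216.

3216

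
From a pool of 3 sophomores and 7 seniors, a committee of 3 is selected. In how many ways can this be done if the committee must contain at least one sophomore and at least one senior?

Total 3-person selections from all 10: C(10,3) = 120.
Selections missing a whole group: no sophomores → C(7,3) = 35; no seniors → C(3,3) = 1.
Both groups omitted at once is impossible, so 120 − 36 = 84.

84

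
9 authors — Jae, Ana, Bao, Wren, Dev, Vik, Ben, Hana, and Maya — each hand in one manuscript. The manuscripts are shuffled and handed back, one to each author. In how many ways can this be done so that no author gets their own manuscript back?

133496

Let Aᵢ be the assignments in which author i gets their own manuscript. We want the size of the complement of A₁∪…∪A_9.
By inclusion–exclusion this is Σ_{j=0}^{9} (−1)^j C(9,j)·(9−j)!.
Computing: 362880 − 362880 + 181440 − 60480 + 15120 − 3024 + 504 − 72 + 9 − 1 = 133496.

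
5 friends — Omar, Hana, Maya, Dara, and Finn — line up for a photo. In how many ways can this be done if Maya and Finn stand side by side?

48

Glue Maya and Finn into one block (2 internal orders), leaving 4 units to arrange in a row.
That gives 2 × 4! = 2 × 24 = 48.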